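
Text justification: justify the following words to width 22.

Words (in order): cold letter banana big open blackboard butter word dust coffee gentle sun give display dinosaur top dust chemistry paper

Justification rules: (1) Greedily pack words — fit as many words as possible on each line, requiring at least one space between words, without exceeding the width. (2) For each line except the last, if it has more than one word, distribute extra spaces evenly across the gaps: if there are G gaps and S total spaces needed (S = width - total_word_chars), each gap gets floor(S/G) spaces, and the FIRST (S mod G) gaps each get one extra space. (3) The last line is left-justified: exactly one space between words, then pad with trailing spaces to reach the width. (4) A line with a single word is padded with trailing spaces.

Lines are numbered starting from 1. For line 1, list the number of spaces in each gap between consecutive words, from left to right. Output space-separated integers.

Line 1: ['cold', 'letter', 'banana', 'big'] (min_width=22, slack=0)
Line 2: ['open', 'blackboard', 'butter'] (min_width=22, slack=0)
Line 3: ['word', 'dust', 'coffee'] (min_width=16, slack=6)
Line 4: ['gentle', 'sun', 'give'] (min_width=15, slack=7)
Line 5: ['display', 'dinosaur', 'top'] (min_width=20, slack=2)
Line 6: ['dust', 'chemistry', 'paper'] (min_width=20, slack=2)

Answer: 1 1 1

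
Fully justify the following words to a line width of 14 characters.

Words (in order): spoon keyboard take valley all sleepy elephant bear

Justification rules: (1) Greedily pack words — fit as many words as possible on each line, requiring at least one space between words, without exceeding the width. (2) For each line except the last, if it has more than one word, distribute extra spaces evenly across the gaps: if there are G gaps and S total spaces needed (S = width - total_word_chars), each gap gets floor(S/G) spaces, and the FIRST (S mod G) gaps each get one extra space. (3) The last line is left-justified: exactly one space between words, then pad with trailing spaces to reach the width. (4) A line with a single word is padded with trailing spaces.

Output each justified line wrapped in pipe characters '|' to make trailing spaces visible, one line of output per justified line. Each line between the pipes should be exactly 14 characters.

Answer: |spoon keyboard|
|take    valley|
|all     sleepy|
|elephant bear |

Derivation:
Line 1: ['spoon', 'keyboard'] (min_width=14, slack=0)
Line 2: ['take', 'valley'] (min_width=11, slack=3)
Line 3: ['all', 'sleepy'] (min_width=10, slack=4)
Line 4: ['elephant', 'bear'] (min_width=13, slack=1)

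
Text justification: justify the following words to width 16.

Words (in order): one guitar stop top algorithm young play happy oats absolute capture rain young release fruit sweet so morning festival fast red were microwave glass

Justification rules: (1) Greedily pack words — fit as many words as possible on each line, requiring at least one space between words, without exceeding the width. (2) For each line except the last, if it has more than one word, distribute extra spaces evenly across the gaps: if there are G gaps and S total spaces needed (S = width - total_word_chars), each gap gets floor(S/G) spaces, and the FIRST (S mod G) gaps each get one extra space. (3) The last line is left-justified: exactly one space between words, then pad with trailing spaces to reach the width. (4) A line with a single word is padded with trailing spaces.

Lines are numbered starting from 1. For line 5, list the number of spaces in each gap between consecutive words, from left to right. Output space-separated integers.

Line 1: ['one', 'guitar', 'stop'] (min_width=15, slack=1)
Line 2: ['top', 'algorithm'] (min_width=13, slack=3)
Line 3: ['young', 'play', 'happy'] (min_width=16, slack=0)
Line 4: ['oats', 'absolute'] (min_width=13, slack=3)
Line 5: ['capture', 'rain'] (min_width=12, slack=4)
Line 6: ['young', 'release'] (min_width=13, slack=3)
Line 7: ['fruit', 'sweet', 'so'] (min_width=14, slack=2)
Line 8: ['morning', 'festival'] (min_width=16, slack=0)
Line 9: ['fast', 'red', 'were'] (min_width=13, slack=3)
Line 10: ['microwave', 'glass'] (min_width=15, slack=1)

Answer: 5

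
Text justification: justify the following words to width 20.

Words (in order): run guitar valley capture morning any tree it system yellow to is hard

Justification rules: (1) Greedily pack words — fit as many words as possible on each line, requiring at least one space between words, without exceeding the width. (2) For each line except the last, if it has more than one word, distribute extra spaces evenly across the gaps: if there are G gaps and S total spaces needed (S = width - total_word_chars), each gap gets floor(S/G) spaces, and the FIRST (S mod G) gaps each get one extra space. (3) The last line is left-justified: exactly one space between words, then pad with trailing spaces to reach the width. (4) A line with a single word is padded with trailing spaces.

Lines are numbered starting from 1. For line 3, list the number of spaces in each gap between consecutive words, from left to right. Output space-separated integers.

Answer: 4 4

Derivation:
Line 1: ['run', 'guitar', 'valley'] (min_width=17, slack=3)
Line 2: ['capture', 'morning', 'any'] (min_width=19, slack=1)
Line 3: ['tree', 'it', 'system'] (min_width=14, slack=6)
Line 4: ['yellow', 'to', 'is', 'hard'] (min_width=17, slack=3)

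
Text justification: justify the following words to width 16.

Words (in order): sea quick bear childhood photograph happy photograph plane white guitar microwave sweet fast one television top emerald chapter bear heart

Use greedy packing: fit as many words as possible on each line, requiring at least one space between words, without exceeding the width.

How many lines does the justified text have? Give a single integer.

Answer: 10

Derivation:
Line 1: ['sea', 'quick', 'bear'] (min_width=14, slack=2)
Line 2: ['childhood'] (min_width=9, slack=7)
Line 3: ['photograph', 'happy'] (min_width=16, slack=0)
Line 4: ['photograph', 'plane'] (min_width=16, slack=0)
Line 5: ['white', 'guitar'] (min_width=12, slack=4)
Line 6: ['microwave', 'sweet'] (min_width=15, slack=1)
Line 7: ['fast', 'one'] (min_width=8, slack=8)
Line 8: ['television', 'top'] (min_width=14, slack=2)
Line 9: ['emerald', 'chapter'] (min_width=15, slack=1)
Line 10: ['bear', 'heart'] (min_width=10, slack=6)
Total lines: 10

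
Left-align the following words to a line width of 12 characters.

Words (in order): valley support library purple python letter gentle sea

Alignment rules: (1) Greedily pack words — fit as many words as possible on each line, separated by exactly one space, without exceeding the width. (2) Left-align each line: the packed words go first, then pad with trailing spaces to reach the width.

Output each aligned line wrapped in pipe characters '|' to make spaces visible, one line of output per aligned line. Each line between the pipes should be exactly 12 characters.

Line 1: ['valley'] (min_width=6, slack=6)
Line 2: ['support'] (min_width=7, slack=5)
Line 3: ['library'] (min_width=7, slack=5)
Line 4: ['purple'] (min_width=6, slack=6)
Line 5: ['python'] (min_width=6, slack=6)
Line 6: ['letter'] (min_width=6, slack=6)
Line 7: ['gentle', 'sea'] (min_width=10, slack=2)

Answer: |valley      |
|support     |
|library     |
|purple      |
|python      |
|letter      |
|gentle sea  |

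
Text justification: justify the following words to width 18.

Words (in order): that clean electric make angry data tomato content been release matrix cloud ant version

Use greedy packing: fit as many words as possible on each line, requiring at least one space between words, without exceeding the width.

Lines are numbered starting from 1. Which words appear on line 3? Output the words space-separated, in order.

Line 1: ['that', 'clean'] (min_width=10, slack=8)
Line 2: ['electric', 'make'] (min_width=13, slack=5)
Line 3: ['angry', 'data', 'tomato'] (min_width=17, slack=1)
Line 4: ['content', 'been'] (min_width=12, slack=6)
Line 5: ['release', 'matrix'] (min_width=14, slack=4)
Line 6: ['cloud', 'ant', 'version'] (min_width=17, slack=1)

Answer: angry data tomato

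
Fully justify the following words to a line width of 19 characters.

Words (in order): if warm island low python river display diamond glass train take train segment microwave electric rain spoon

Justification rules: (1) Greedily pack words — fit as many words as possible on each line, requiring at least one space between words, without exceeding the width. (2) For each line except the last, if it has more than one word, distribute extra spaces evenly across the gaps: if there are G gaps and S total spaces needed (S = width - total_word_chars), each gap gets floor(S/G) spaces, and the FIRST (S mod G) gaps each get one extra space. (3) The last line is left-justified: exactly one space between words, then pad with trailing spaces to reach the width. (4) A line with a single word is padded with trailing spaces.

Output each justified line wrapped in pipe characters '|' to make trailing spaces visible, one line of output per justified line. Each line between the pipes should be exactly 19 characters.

Answer: |if  warm island low|
|python        river|
|display     diamond|
|glass   train  take|
|train       segment|
|microwave  electric|
|rain spoon         |

Derivation:
Line 1: ['if', 'warm', 'island', 'low'] (min_width=18, slack=1)
Line 2: ['python', 'river'] (min_width=12, slack=7)
Line 3: ['display', 'diamond'] (min_width=15, slack=4)
Line 4: ['glass', 'train', 'take'] (min_width=16, slack=3)
Line 5: ['train', 'segment'] (min_width=13, slack=6)
Line 6: ['microwave', 'electric'] (min_width=18, slack=1)
Line 7: ['rain', 'spoon'] (min_width=10, slack=9)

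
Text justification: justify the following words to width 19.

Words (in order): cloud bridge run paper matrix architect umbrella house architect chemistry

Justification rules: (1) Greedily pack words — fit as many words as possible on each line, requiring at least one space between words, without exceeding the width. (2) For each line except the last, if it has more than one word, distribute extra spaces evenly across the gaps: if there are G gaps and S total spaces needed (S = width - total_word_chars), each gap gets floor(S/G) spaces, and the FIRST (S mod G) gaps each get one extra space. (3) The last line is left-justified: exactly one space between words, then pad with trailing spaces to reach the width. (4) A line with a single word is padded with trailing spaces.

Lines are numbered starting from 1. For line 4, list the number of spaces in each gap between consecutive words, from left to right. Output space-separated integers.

Answer: 5

Derivation:
Line 1: ['cloud', 'bridge', 'run'] (min_width=16, slack=3)
Line 2: ['paper', 'matrix'] (min_width=12, slack=7)
Line 3: ['architect', 'umbrella'] (min_width=18, slack=1)
Line 4: ['house', 'architect'] (min_width=15, slack=4)
Line 5: ['chemistry'] (min_width=9, slack=10)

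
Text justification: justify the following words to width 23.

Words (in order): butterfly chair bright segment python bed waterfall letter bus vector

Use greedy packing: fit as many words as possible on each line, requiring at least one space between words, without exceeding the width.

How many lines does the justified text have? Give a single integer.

Line 1: ['butterfly', 'chair', 'bright'] (min_width=22, slack=1)
Line 2: ['segment', 'python', 'bed'] (min_width=18, slack=5)
Line 3: ['waterfall', 'letter', 'bus'] (min_width=20, slack=3)
Line 4: ['vector'] (min_width=6, slack=17)
Total lines: 4

Answer: 4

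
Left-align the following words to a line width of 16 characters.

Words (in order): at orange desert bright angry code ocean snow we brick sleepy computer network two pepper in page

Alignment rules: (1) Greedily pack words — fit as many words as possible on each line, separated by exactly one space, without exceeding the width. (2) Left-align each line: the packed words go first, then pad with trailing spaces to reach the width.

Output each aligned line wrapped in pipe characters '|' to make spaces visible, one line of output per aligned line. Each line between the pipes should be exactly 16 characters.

Line 1: ['at', 'orange', 'desert'] (min_width=16, slack=0)
Line 2: ['bright', 'angry'] (min_width=12, slack=4)
Line 3: ['code', 'ocean', 'snow'] (min_width=15, slack=1)
Line 4: ['we', 'brick', 'sleepy'] (min_width=15, slack=1)
Line 5: ['computer', 'network'] (min_width=16, slack=0)
Line 6: ['two', 'pepper', 'in'] (min_width=13, slack=3)
Line 7: ['page'] (min_width=4, slack=12)

Answer: |at orange desert|
|bright angry    |
|code ocean snow |
|we brick sleepy |
|computer network|
|two pepper in   |
|page            |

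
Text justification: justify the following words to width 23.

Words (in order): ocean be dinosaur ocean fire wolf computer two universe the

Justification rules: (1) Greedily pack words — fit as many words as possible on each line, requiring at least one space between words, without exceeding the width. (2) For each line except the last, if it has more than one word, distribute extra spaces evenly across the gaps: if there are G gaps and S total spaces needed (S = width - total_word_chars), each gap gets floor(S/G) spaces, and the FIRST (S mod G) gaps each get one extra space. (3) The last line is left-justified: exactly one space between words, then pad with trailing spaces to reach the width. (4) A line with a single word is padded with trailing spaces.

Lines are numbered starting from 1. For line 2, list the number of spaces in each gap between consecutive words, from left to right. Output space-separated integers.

Line 1: ['ocean', 'be', 'dinosaur', 'ocean'] (min_width=23, slack=0)
Line 2: ['fire', 'wolf', 'computer', 'two'] (min_width=22, slack=1)
Line 3: ['universe', 'the'] (min_width=12, slack=11)

Answer: 2 1 1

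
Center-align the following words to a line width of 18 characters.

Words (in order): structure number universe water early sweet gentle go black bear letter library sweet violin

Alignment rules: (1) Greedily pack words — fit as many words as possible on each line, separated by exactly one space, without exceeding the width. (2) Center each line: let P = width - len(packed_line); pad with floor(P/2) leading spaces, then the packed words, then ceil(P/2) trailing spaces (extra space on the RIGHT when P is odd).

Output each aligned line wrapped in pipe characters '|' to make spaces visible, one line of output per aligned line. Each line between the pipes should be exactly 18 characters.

Line 1: ['structure', 'number'] (min_width=16, slack=2)
Line 2: ['universe', 'water'] (min_width=14, slack=4)
Line 3: ['early', 'sweet', 'gentle'] (min_width=18, slack=0)
Line 4: ['go', 'black', 'bear'] (min_width=13, slack=5)
Line 5: ['letter', 'library'] (min_width=14, slack=4)
Line 6: ['sweet', 'violin'] (min_width=12, slack=6)

Answer: | structure number |
|  universe water  |
|early sweet gentle|
|  go black bear   |
|  letter library  |
|   sweet violin   |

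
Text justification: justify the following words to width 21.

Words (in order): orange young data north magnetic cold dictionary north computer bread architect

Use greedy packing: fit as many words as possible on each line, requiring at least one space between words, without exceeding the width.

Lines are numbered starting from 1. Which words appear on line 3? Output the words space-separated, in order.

Answer: dictionary north

Derivation:
Line 1: ['orange', 'young', 'data'] (min_width=17, slack=4)
Line 2: ['north', 'magnetic', 'cold'] (min_width=19, slack=2)
Line 3: ['dictionary', 'north'] (min_width=16, slack=5)
Line 4: ['computer', 'bread'] (min_width=14, slack=7)
Line 5: ['architect'] (min_width=9, slack=12)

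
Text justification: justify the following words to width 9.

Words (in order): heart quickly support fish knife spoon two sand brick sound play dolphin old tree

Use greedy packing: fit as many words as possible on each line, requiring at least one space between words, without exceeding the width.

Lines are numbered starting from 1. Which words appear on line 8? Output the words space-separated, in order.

Answer: brick

Derivation:
Line 1: ['heart'] (min_width=5, slack=4)
Line 2: ['quickly'] (min_width=7, slack=2)
Line 3: ['support'] (min_width=7, slack=2)
Line 4: ['fish'] (min_width=4, slack=5)
Line 5: ['knife'] (min_width=5, slack=4)
Line 6: ['spoon', 'two'] (min_width=9, slack=0)
Line 7: ['sand'] (min_width=4, slack=5)
Line 8: ['brick'] (min_width=5, slack=4)
Line 9: ['sound'] (min_width=5, slack=4)
Line 10: ['play'] (min_width=4, slack=5)
Line 11: ['dolphin'] (min_width=7, slack=2)
Line 12: ['old', 'tree'] (min_width=8, slack=1)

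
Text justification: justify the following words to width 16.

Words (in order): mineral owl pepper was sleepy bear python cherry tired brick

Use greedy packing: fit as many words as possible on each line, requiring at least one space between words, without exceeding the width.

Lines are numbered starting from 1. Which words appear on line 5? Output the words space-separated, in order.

Answer: tired brick

Derivation:
Line 1: ['mineral', 'owl'] (min_width=11, slack=5)
Line 2: ['pepper', 'was'] (min_width=10, slack=6)
Line 3: ['sleepy', 'bear'] (min_width=11, slack=5)
Line 4: ['python', 'cherry'] (min_width=13, slack=3)
Line 5: ['tired', 'brick'] (min_width=11, slack=5)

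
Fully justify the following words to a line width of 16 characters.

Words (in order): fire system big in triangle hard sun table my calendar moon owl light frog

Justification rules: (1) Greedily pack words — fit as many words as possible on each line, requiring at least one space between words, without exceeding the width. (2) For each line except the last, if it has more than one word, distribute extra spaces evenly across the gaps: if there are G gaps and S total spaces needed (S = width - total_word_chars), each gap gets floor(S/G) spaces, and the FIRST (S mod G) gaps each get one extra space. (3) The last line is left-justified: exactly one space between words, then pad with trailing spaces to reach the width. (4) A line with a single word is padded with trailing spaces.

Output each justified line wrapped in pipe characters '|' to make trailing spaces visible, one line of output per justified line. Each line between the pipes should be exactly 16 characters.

Answer: |fire  system big|
|in triangle hard|
|sun   table   my|
|calendar    moon|
|owl light frog  |

Derivation:
Line 1: ['fire', 'system', 'big'] (min_width=15, slack=1)
Line 2: ['in', 'triangle', 'hard'] (min_width=16, slack=0)
Line 3: ['sun', 'table', 'my'] (min_width=12, slack=4)
Line 4: ['calendar', 'moon'] (min_width=13, slack=3)
Line 5: ['owl', 'light', 'frog'] (min_width=14, slack=2)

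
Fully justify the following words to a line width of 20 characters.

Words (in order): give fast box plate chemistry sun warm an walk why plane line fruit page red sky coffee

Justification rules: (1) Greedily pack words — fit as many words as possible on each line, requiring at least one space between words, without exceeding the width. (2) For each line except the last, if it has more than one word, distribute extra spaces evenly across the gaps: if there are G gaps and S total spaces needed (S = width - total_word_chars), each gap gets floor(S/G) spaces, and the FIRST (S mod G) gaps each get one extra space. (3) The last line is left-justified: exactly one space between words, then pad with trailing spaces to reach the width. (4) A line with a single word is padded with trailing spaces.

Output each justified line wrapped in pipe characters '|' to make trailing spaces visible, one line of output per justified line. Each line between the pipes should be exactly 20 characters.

Answer: |give  fast box plate|
|chemistry  sun  warm|
|an  walk  why  plane|
|line  fruit page red|
|sky coffee          |

Derivation:
Line 1: ['give', 'fast', 'box', 'plate'] (min_width=19, slack=1)
Line 2: ['chemistry', 'sun', 'warm'] (min_width=18, slack=2)
Line 3: ['an', 'walk', 'why', 'plane'] (min_width=17, slack=3)
Line 4: ['line', 'fruit', 'page', 'red'] (min_width=19, slack=1)
Line 5: ['sky', 'coffee'] (min_width=10, slack=10)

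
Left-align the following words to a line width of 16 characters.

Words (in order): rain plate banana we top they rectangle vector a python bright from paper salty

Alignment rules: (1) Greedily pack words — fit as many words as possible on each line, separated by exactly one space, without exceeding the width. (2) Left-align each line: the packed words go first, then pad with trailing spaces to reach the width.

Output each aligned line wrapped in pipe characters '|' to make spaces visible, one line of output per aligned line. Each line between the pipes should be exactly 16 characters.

Line 1: ['rain', 'plate'] (min_width=10, slack=6)
Line 2: ['banana', 'we', 'top'] (min_width=13, slack=3)
Line 3: ['they', 'rectangle'] (min_width=14, slack=2)
Line 4: ['vector', 'a', 'python'] (min_width=15, slack=1)
Line 5: ['bright', 'from'] (min_width=11, slack=5)
Line 6: ['paper', 'salty'] (min_width=11, slack=5)

Answer: |rain plate      |
|banana we top   |
|they rectangle  |
|vector a python |
|bright from     |
|paper salty     |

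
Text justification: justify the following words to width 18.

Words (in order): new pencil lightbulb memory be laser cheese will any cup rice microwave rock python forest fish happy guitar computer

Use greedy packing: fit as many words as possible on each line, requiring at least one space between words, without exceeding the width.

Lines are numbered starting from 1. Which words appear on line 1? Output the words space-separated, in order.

Line 1: ['new', 'pencil'] (min_width=10, slack=8)
Line 2: ['lightbulb', 'memory'] (min_width=16, slack=2)
Line 3: ['be', 'laser', 'cheese'] (min_width=15, slack=3)
Line 4: ['will', 'any', 'cup', 'rice'] (min_width=17, slack=1)
Line 5: ['microwave', 'rock'] (min_width=14, slack=4)
Line 6: ['python', 'forest', 'fish'] (min_width=18, slack=0)
Line 7: ['happy', 'guitar'] (min_width=12, slack=6)
Line 8: ['computer'] (min_width=8, slack=10)

Answer: new pencil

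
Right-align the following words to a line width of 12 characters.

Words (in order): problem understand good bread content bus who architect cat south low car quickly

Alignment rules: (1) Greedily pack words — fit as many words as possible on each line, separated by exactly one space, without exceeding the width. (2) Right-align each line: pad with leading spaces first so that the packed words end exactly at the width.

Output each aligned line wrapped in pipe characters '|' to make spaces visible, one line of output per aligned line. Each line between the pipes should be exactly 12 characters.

Answer: |     problem|
|  understand|
|  good bread|
| content bus|
|         who|
|   architect|
|   cat south|
|     low car|
|     quickly|

Derivation:
Line 1: ['problem'] (min_width=7, slack=5)
Line 2: ['understand'] (min_width=10, slack=2)
Line 3: ['good', 'bread'] (min_width=10, slack=2)
Line 4: ['content', 'bus'] (min_width=11, slack=1)
Line 5: ['who'] (min_width=3, slack=9)
Line 6: ['architect'] (min_width=9, slack=3)
Line 7: ['cat', 'south'] (min_width=9, slack=3)
Line 8: ['low', 'car'] (min_width=7, slack=5)
Line 9: ['quickly'] (min_width=7, slack=5)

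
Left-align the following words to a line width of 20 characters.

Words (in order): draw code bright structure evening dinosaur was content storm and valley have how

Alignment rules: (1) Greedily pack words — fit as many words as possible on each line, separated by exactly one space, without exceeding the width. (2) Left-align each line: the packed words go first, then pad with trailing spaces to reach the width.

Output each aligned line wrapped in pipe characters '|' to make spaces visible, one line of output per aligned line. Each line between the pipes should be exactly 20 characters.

Line 1: ['draw', 'code', 'bright'] (min_width=16, slack=4)
Line 2: ['structure', 'evening'] (min_width=17, slack=3)
Line 3: ['dinosaur', 'was', 'content'] (min_width=20, slack=0)
Line 4: ['storm', 'and', 'valley'] (min_width=16, slack=4)
Line 5: ['have', 'how'] (min_width=8, slack=12)

Answer: |draw code bright    |
|structure evening   |
|dinosaur was content|
|storm and valley    |
|have how            |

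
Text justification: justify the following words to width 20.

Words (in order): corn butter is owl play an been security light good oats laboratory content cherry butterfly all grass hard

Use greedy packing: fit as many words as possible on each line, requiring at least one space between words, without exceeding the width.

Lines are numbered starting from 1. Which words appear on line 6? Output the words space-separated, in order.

Answer: butterfly all grass

Derivation:
Line 1: ['corn', 'butter', 'is', 'owl'] (min_width=18, slack=2)
Line 2: ['play', 'an', 'been'] (min_width=12, slack=8)
Line 3: ['security', 'light', 'good'] (min_width=19, slack=1)
Line 4: ['oats', 'laboratory'] (min_width=15, slack=5)
Line 5: ['content', 'cherry'] (min_width=14, slack=6)
Line 6: ['butterfly', 'all', 'grass'] (min_width=19, slack=1)
Line 7: ['hard'] (min_width=4, slack=16)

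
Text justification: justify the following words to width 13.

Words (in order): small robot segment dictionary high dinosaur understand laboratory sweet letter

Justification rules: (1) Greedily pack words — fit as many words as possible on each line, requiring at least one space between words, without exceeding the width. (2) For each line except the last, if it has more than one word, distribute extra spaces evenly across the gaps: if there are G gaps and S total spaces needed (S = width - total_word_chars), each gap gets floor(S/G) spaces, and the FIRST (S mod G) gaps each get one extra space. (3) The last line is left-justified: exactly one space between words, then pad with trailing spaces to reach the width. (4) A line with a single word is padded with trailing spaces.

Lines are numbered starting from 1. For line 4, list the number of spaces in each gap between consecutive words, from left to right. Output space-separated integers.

Line 1: ['small', 'robot'] (min_width=11, slack=2)
Line 2: ['segment'] (min_width=7, slack=6)
Line 3: ['dictionary'] (min_width=10, slack=3)
Line 4: ['high', 'dinosaur'] (min_width=13, slack=0)
Line 5: ['understand'] (min_width=10, slack=3)
Line 6: ['laboratory'] (min_width=10, slack=3)
Line 7: ['sweet', 'letter'] (min_width=12, slack=1)

Answer: 1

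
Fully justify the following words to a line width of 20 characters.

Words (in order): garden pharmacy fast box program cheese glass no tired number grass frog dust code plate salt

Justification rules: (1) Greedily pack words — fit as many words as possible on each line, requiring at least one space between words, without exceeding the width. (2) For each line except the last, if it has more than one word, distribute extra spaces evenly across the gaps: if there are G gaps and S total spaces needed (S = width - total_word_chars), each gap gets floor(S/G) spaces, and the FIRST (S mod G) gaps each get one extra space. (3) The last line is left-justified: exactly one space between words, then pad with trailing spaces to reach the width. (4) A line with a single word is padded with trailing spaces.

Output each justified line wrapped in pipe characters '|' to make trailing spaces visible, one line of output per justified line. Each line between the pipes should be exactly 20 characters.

Answer: |garden pharmacy fast|
|box  program  cheese|
|glass    no    tired|
|number   grass  frog|
|dust code plate salt|

Derivation:
Line 1: ['garden', 'pharmacy', 'fast'] (min_width=20, slack=0)
Line 2: ['box', 'program', 'cheese'] (min_width=18, slack=2)
Line 3: ['glass', 'no', 'tired'] (min_width=14, slack=6)
Line 4: ['number', 'grass', 'frog'] (min_width=17, slack=3)
Line 5: ['dust', 'code', 'plate', 'salt'] (min_width=20, slack=0)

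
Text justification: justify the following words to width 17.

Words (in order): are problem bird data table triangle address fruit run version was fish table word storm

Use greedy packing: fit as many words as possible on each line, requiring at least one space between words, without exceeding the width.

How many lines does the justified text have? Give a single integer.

Line 1: ['are', 'problem', 'bird'] (min_width=16, slack=1)
Line 2: ['data', 'table'] (min_width=10, slack=7)
Line 3: ['triangle', 'address'] (min_width=16, slack=1)
Line 4: ['fruit', 'run', 'version'] (min_width=17, slack=0)
Line 5: ['was', 'fish', 'table'] (min_width=14, slack=3)
Line 6: ['word', 'storm'] (min_width=10, slack=7)
Total lines: 6

Answer: 6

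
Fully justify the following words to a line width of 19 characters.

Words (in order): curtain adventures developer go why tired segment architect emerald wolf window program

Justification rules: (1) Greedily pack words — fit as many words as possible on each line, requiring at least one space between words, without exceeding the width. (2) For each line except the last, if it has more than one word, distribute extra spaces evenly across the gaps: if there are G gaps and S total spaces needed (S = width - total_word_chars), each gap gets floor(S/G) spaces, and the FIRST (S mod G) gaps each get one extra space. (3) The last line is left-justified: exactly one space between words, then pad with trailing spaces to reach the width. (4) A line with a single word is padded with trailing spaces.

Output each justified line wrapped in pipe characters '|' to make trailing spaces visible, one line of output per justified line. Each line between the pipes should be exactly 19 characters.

Line 1: ['curtain', 'adventures'] (min_width=18, slack=1)
Line 2: ['developer', 'go', 'why'] (min_width=16, slack=3)
Line 3: ['tired', 'segment'] (min_width=13, slack=6)
Line 4: ['architect', 'emerald'] (min_width=17, slack=2)
Line 5: ['wolf', 'window', 'program'] (min_width=19, slack=0)

Answer: |curtain  adventures|
|developer   go  why|
|tired       segment|
|architect   emerald|
|wolf window program|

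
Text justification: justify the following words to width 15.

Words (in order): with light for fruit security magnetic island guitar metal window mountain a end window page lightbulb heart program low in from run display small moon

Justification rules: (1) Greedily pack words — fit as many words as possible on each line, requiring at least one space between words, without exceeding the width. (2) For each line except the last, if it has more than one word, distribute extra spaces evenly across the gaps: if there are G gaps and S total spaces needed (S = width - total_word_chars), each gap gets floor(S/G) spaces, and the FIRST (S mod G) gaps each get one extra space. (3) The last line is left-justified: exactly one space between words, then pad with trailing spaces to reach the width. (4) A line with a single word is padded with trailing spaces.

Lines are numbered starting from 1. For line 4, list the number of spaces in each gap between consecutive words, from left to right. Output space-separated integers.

Line 1: ['with', 'light', 'for'] (min_width=14, slack=1)
Line 2: ['fruit', 'security'] (min_width=14, slack=1)
Line 3: ['magnetic', 'island'] (min_width=15, slack=0)
Line 4: ['guitar', 'metal'] (min_width=12, slack=3)
Line 5: ['window', 'mountain'] (min_width=15, slack=0)
Line 6: ['a', 'end', 'window'] (min_width=12, slack=3)
Line 7: ['page', 'lightbulb'] (min_width=14, slack=1)
Line 8: ['heart', 'program'] (min_width=13, slack=2)
Line 9: ['low', 'in', 'from', 'run'] (min_width=15, slack=0)
Line 10: ['display', 'small'] (min_width=13, slack=2)
Line 11: ['moon'] (min_width=4, slack=11)

Answer: 4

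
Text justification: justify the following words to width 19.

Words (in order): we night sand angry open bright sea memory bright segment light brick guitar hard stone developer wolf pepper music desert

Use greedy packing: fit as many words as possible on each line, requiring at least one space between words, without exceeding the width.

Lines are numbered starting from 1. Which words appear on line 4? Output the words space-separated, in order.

Line 1: ['we', 'night', 'sand', 'angry'] (min_width=19, slack=0)
Line 2: ['open', 'bright', 'sea'] (min_width=15, slack=4)
Line 3: ['memory', 'bright'] (min_width=13, slack=6)
Line 4: ['segment', 'light', 'brick'] (min_width=19, slack=0)
Line 5: ['guitar', 'hard', 'stone'] (min_width=17, slack=2)
Line 6: ['developer', 'wolf'] (min_width=14, slack=5)
Line 7: ['pepper', 'music', 'desert'] (min_width=19, slack=0)

Answer: segment light brick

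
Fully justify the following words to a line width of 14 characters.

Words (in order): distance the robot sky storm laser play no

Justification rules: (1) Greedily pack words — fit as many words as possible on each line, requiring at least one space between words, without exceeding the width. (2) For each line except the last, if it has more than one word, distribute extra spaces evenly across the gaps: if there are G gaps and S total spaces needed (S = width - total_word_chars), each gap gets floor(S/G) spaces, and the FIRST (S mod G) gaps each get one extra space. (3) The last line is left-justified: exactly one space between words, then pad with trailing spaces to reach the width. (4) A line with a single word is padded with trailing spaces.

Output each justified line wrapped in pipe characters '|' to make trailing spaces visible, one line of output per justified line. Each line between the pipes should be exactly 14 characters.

Answer: |distance   the|
|robot      sky|
|storm    laser|
|play no       |

Derivation:
Line 1: ['distance', 'the'] (min_width=12, slack=2)
Line 2: ['robot', 'sky'] (min_width=9, slack=5)
Line 3: ['storm', 'laser'] (min_width=11, slack=3)
Line 4: ['play', 'no'] (min_width=7, slack=7)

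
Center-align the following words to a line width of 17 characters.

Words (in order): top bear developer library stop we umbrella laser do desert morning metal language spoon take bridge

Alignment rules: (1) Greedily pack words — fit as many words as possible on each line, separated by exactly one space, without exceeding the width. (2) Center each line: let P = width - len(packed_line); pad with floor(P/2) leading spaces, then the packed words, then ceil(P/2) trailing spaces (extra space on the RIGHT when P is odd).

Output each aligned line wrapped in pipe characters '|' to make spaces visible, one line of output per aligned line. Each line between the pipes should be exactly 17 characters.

Answer: |    top bear     |
|developer library|
|stop we umbrella |
| laser do desert |
|  morning metal  |
| language spoon  |
|   take bridge   |

Derivation:
Line 1: ['top', 'bear'] (min_width=8, slack=9)
Line 2: ['developer', 'library'] (min_width=17, slack=0)
Line 3: ['stop', 'we', 'umbrella'] (min_width=16, slack=1)
Line 4: ['laser', 'do', 'desert'] (min_width=15, slack=2)
Line 5: ['morning', 'metal'] (min_width=13, slack=4)
Line 6: ['language', 'spoon'] (min_width=14, slack=3)
Line 7: ['take', 'bridge'] (min_width=11, slack=6)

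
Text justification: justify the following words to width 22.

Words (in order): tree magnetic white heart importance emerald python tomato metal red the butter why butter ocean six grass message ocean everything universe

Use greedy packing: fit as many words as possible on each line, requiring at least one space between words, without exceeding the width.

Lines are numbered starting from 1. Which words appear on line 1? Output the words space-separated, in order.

Line 1: ['tree', 'magnetic', 'white'] (min_width=19, slack=3)
Line 2: ['heart', 'importance'] (min_width=16, slack=6)
Line 3: ['emerald', 'python', 'tomato'] (min_width=21, slack=1)
Line 4: ['metal', 'red', 'the', 'butter'] (min_width=20, slack=2)
Line 5: ['why', 'butter', 'ocean', 'six'] (min_width=20, slack=2)
Line 6: ['grass', 'message', 'ocean'] (min_width=19, slack=3)
Line 7: ['everything', 'universe'] (min_width=19, slack=3)

Answer: tree magnetic white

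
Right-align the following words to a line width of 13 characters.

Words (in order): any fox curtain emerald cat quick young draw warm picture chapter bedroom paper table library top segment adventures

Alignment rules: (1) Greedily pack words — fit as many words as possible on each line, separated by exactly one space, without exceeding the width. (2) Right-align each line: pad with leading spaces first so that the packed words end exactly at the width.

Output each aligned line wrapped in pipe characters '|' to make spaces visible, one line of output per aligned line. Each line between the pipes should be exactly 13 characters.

Answer: |      any fox|
|      curtain|
|  emerald cat|
|  quick young|
|    draw warm|
|      picture|
|      chapter|
|bedroom paper|
|table library|
|  top segment|
|   adventures|

Derivation:
Line 1: ['any', 'fox'] (min_width=7, slack=6)
Line 2: ['curtain'] (min_width=7, slack=6)
Line 3: ['emerald', 'cat'] (min_width=11, slack=2)
Line 4: ['quick', 'young'] (min_width=11, slack=2)
Line 5: ['draw', 'warm'] (min_width=9, slack=4)
Line 6: ['picture'] (min_width=7, slack=6)
Line 7: ['chapter'] (min_width=7, slack=6)
Line 8: ['bedroom', 'paper'] (min_width=13, slack=0)
Line 9: ['table', 'library'] (min_width=13, slack=0)
Line 10: ['top', 'segment'] (min_width=11, slack=2)
Line 11: ['adventures'] (min_width=10, slack=3)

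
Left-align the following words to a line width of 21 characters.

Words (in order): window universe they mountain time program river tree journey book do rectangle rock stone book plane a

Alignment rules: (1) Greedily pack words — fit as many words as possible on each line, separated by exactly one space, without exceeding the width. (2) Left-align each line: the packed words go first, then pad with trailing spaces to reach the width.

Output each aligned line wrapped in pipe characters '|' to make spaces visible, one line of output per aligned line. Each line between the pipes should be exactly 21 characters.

Answer: |window universe they |
|mountain time program|
|river tree journey   |
|book do rectangle    |
|rock stone book plane|
|a                    |

Derivation:
Line 1: ['window', 'universe', 'they'] (min_width=20, slack=1)
Line 2: ['mountain', 'time', 'program'] (min_width=21, slack=0)
Line 3: ['river', 'tree', 'journey'] (min_width=18, slack=3)
Line 4: ['book', 'do', 'rectangle'] (min_width=17, slack=4)
Line 5: ['rock', 'stone', 'book', 'plane'] (min_width=21, slack=0)
Line 6: ['a'] (min_width=1, slack=20)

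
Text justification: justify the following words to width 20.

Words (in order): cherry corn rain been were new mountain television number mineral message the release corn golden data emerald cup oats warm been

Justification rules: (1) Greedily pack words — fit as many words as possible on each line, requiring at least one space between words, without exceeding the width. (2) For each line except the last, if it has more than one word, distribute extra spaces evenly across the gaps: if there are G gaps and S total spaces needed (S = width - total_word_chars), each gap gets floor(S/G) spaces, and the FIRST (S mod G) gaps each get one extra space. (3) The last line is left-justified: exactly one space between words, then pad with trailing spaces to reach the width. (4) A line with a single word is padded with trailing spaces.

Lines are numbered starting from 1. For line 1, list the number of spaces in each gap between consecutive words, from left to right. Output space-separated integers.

Line 1: ['cherry', 'corn', 'rain'] (min_width=16, slack=4)
Line 2: ['been', 'were', 'new'] (min_width=13, slack=7)
Line 3: ['mountain', 'television'] (min_width=19, slack=1)
Line 4: ['number', 'mineral'] (min_width=14, slack=6)
Line 5: ['message', 'the', 'release'] (min_width=19, slack=1)
Line 6: ['corn', 'golden', 'data'] (min_width=16, slack=4)
Line 7: ['emerald', 'cup', 'oats'] (min_width=16, slack=4)
Line 8: ['warm', 'been'] (min_width=9, slack=11)

Answer: 3 3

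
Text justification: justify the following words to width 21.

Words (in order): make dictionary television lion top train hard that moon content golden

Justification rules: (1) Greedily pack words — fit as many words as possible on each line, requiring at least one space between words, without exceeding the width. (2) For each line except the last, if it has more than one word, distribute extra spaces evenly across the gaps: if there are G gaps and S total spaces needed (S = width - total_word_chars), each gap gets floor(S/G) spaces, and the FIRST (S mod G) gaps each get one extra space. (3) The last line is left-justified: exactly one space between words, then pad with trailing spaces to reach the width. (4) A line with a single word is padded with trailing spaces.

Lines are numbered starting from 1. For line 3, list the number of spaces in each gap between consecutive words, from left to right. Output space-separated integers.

Answer: 2 1 1

Derivation:
Line 1: ['make', 'dictionary'] (min_width=15, slack=6)
Line 2: ['television', 'lion', 'top'] (min_width=19, slack=2)
Line 3: ['train', 'hard', 'that', 'moon'] (min_width=20, slack=1)
Line 4: ['content', 'golden'] (min_width=14, slack=7)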